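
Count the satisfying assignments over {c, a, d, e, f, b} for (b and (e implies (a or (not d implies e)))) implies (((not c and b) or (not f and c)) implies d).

52

Initial set: {T ((b and (e implies (a or (not d implies e)))) implies (((not c and b) or (not f and c)) implies d))}.
T ((b and (e implies (a or (not d implies e)))) implies (((not c and b) or (not f and c)) implies d)): β-rule — branch into F (b and (e implies (a or (not d implies e))))  //  T (((not c and b) or (not f and c)) implies d).
  branch 1 (add F (b and (e implies (a or (not d implies e))))):
    F (b and (e implies (a or (not d implies e)))): β-rule — branch into F b  //  F (e implies (a or (not d implies e))).
      branch 1.1 (add F b):
        ○ open, literals {b=false}.
      branch 1.2 (add F (e implies (a or (not d implies e)))):
        F (e implies (a or (not d implies e))): α-rule — add T e, F (a or (not d implies e)).
        F (a or (not d implies e)): α-rule — add F a, F (not d implies e).
        F (not d implies e): α-rule — add T not d, F e.
        × closes — contains both e and not e.
  branch 2 (add T (((not c and b) or (not f and c)) implies d)):
    T (((not c and b) or (not f and c)) implies d): β-rule — branch into F ((not c and b) or (not f and c))  //  T d.
      branch 2.1 (add F ((not c and b) or (not f and c))):
        F ((not c and b) or (not f and c)): α-rule — add F (not c and b), F (not f and c).
        F (not c and b): β-rule — branch into F not c  //  F b.
          branch 2.1.1 (add F not c):
            F (not f and c): β-rule — branch into F not f  //  F c.
              branch 2.1.1.1 (add F not f):
                ○ open, literals {c=true, f=true}.
              branch 2.1.1.2 (add F c):
                × closes — contains both c and not c.
          branch 2.1.2 (add F b):
            F (not f and c): β-rule — branch into F not f  //  F c.
              branch 2.1.2.1 (add F not f):
                ○ open, literals {b=false, f=true}.
              branch 2.1.2.2 (add F c):
                ○ open, literals {b=false, c=false}.
      branch 2.2 (add T d):
        ○ open, literals {d=true}.
2 branches closed, 5 open.
Each open branch fixes some atoms; the unmentioned ones are free. Counting distinct full assignments: branch {b=false} (c, a, d, e, f) contributes 32 new; branch {c=true, f=true} (a, d, e, b) contributes 8 new; branch {b=false, f=true} (c, a, d, e) contributes 0 new; branch {b=false, c=false} (a, d, e, f) contributes 0 new; branch {d=true} (c, a, e, f, b) contributes 12 new. Total: 52.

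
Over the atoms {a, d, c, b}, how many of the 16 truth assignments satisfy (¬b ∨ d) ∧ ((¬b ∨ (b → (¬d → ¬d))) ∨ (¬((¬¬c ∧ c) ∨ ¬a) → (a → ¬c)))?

Initial set: {((¬b ∨ d) ∧ ((¬b ∨ (b → (¬d → ¬d))) ∨ (¬((¬¬c ∧ c) ∨ ¬a) → (a → ¬c))))}.
((¬b ∨ d) ∧ ((¬b ∨ (b → (¬d → ¬d))) ∨ (¬((¬¬c ∧ c) ∨ ¬a) → (a → ¬c)))): α-rule — add (¬b ∨ d), ((¬b ∨ (b → (¬d → ¬d))) ∨ (¬((¬¬c ∧ c) ∨ ¬a) → (a → ¬c))).
(¬b ∨ d): β-rule — branch into ¬b  //  d.
  branch 1 (add ¬b):
    ((¬b ∨ (b → (¬d → ¬d))) ∨ (¬((¬¬c ∧ c) ∨ ¬a) → (a → ¬c))): β-rule — branch into (¬b ∨ (b → (¬d → ¬d)))  //  (¬((¬¬c ∧ c) ∨ ¬a) → (a → ¬c)).
      branch 1.1 (add (¬b ∨ (b → (¬d → ¬d)))):
        (¬b ∨ (b → (¬d → ¬d))): β-rule — branch into ¬b  //  (b → (¬d → ¬d)).
          branch 1.1.1 (add ¬b):
            ○ open, literals {b=0}.
          branch 1.1.2 (add (b → (¬d → ¬d))):
            (b → (¬d → ¬d)): β-rule — branch into ¬b  //  (¬d → ¬d).
              branch 1.1.2.1 (add ¬b):
                ○ open, literals {b=0}.
              branch 1.1.2.2 (add (¬d → ¬d)):
                (¬d → ¬d): β-rule — branch into ¬¬d  //  ¬d.
                  branch 1.1.2.2.1 (add ¬¬d):
                    ○ open, literals {b=0, d=1}.
                  branch 1.1.2.2.2 (add ¬d):
                    ○ open, literals {b=0, d=0}.
      branch 1.2 (add (¬((¬¬c ∧ c) ∨ ¬a) → (a → ¬c))):
        (¬((¬¬c ∧ c) ∨ ¬a) → (a → ¬c)): β-rule — branch into ¬¬((¬¬c ∧ c) ∨ ¬a)  //  (a → ¬c).
          branch 1.2.1 (add ¬¬((¬¬c ∧ c) ∨ ¬a)):
            ¬¬((¬¬c ∧ c) ∨ ¬a): β-rule — branch into (¬¬c ∧ c)  //  ¬a.
              branch 1.2.1.1 (add (¬¬c ∧ c)):
                (¬¬c ∧ c): α-rule — add ¬¬c, c.
                ¬¬c: drop double negation, giving c.
                ○ open, literals {b=0, c=1}.
              branch 1.2.1.2 (add ¬a):
                ○ open, literals {a=0, b=0}.
          branch 1.2.2 (add (a → ¬c)):
            (a → ¬c): β-rule — branch into ¬a  //  ¬c.
              branch 1.2.2.1 (add ¬a):
                ○ open, literals {a=0, b=0}.
              branch 1.2.2.2 (add ¬c):
                ○ open, literals {b=0, c=0}.
  branch 2 (add d):
    ((¬b ∨ (b → (¬d → ¬d))) ∨ (¬((¬¬c ∧ c) ∨ ¬a) → (a → ¬c))): β-rule — branch into (¬b ∨ (b → (¬d → ¬d)))  //  (¬((¬¬c ∧ c) ∨ ¬a) → (a → ¬c)).
      branch 2.1 (add (¬b ∨ (b → (¬d → ¬d)))):
        (¬b ∨ (b → (¬d → ¬d))): β-rule — branch into ¬b  //  (b → (¬d → ¬d)).
          branch 2.1.1 (add ¬b):
            ○ open, literals {b=0, d=1}.
          branch 2.1.2 (add (b → (¬d → ¬d))):
            (b → (¬d → ¬d)): β-rule — branch into ¬b  //  (¬d → ¬d).
              branch 2.1.2.1 (add ¬b):
                ○ open, literals {b=0, d=1}.
              branch 2.1.2.2 (add (¬d → ¬d)):
                (¬d → ¬d): β-rule — branch into ¬¬d  //  ¬d.
                  branch 2.1.2.2.1 (add ¬¬d):
                    ○ open, literals {d=1}.
                  branch 2.1.2.2.2 (add ¬d):
                    × closes — contains both d and ¬d.
      branch 2.2 (add (¬((¬¬c ∧ c) ∨ ¬a) → (a → ¬c))):
        (¬((¬¬c ∧ c) ∨ ¬a) → (a → ¬c)): β-rule — branch into ¬¬((¬¬c ∧ c) ∨ ¬a)  //  (a → ¬c).
          branch 2.2.1 (add ¬¬((¬¬c ∧ c) ∨ ¬a)):
            ¬¬((¬¬c ∧ c) ∨ ¬a): β-rule — branch into (¬¬c ∧ c)  //  ¬a.
              branch 2.2.1.1 (add (¬¬c ∧ c)):
                (¬¬c ∧ c): α-rule — add ¬¬c, c.
                ¬¬c: drop double negation, giving c.
                ○ open, literals {c=1, d=1}.
              branch 2.2.1.2 (add ¬a):
                ○ open, literals {a=0, d=1}.
          branch 2.2.2 (add (a → ¬c)):
            (a → ¬c): β-rule — branch into ¬a  //  ¬c.
              branch 2.2.2.1 (add ¬a):
                ○ open, literals {a=0, d=1}.
              branch 2.2.2.2 (add ¬c):
                ○ open, literals {c=0, d=1}.
1 branch closed, 15 open.
Each open branch fixes some atoms; the unmentioned ones are free. Counting distinct full assignments: branch {b=0} (a, d, c) contributes 8 new; branch {b=0} (a, d, c) contributes 0 new; branch {b=0, d=1} (a, c) contributes 0 new; branch {b=0, d=0} (a, c) contributes 0 new; branch {b=0, c=1} (a, d) contributes 0 new; branch {a=0, b=0} (d, c) contributes 0 new; branch {a=0, b=0} (d, c) contributes 0 new; branch {b=0, c=0} (a, d) contributes 0 new; branch {b=0, d=1} (a, c) contributes 0 new; branch {b=0, d=1} (a, c) contributes 0 new; branch {d=1} (a, c, b) contributes 4 new; branch {c=1, d=1} (a, b) contributes 0 new; branch {a=0, d=1} (c, b) contributes 0 new; branch {a=0, d=1} (c, b) contributes 0 new; branch {c=0, d=1} (a, b) contributes 0 new. Total: 12.

12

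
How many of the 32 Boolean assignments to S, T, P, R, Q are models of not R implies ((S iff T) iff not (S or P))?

24

Initial set: {T (not R implies ((S iff T) iff not (S or P)))}.
T (not R implies ((S iff T) iff not (S or P))): β-rule — branch into F not R  //  T ((S iff T) iff not (S or P)).
  branch 1 (add F not R):
    ○ open, literals {R=T}.
  branch 2 (add T ((S iff T) iff not (S or P))):
    T ((S iff T) iff not (S or P)): β-rule — branch into T (S iff T), T not (S or P)  //  F (S iff T), F not (S or P).
      branch 2.1 (add T (S iff T), T not (S or P)):
        T not (S or P): α-rule — add F S, F P.
        T (S iff T): β-rule — branch into T S, T T  //  F S, F T.
          branch 2.1.1 (add T S, T T):
            × closes — contains both S and not S.
          branch 2.1.2 (add F S, F T):
            ○ open, literals {P=F, S=F, T=F}.
      branch 2.2 (add F (S iff T), F not (S or P)):
        F (S iff T): β-rule — branch into T S, F T  //  F S, T T.
          branch 2.2.1 (add T S, F T):
            F not (S or P): β-rule — branch into T S  //  T P.
              branch 2.2.1.1 (add T S):
                ○ open, literals {S=T, T=F}.
              branch 2.2.1.2 (add T P):
                ○ open, literals {P=T, S=T, T=F}.
          branch 2.2.2 (add F S, T T):
            F not (S or P): β-rule — branch into T S  //  T P.
              branch 2.2.2.1 (add T S):
                × closes — contains both S and not S.
              branch 2.2.2.2 (add T P):
                ○ open, literals {P=T, S=F, T=T}.
2 branches closed, 5 open.
Each open branch fixes some atoms; the unmentioned ones are free. Counting distinct full assignments: branch {R=T} (S, T, P, Q) contributes 16 new; branch {P=F, S=F, T=F} (R, Q) contributes 2 new; branch {S=T, T=F} (P, R, Q) contributes 4 new; branch {P=T, S=T, T=F} (R, Q) contributes 0 new; branch {P=T, S=F, T=T} (R, Q) contributes 2 new. Total: 24.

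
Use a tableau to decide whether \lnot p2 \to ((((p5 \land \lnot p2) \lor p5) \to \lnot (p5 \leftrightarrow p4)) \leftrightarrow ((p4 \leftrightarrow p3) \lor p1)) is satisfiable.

Initial set: {(\lnot p2 \to ((((p5 \land \lnot p2) \lor p5) \to \lnot (p5 \leftrightarrow p4)) \leftrightarrow ((p4 \leftrightarrow p3) \lor p1)))}.
(\lnot p2 \to ((((p5 \land \lnot p2) \lor p5) \to \lnot (p5 \leftrightarrow p4)) \leftrightarrow ((p4 \leftrightarrow p3) \lor p1))): β-rule — branch into \lnot \lnot p2  //  ((((p5 \land \lnot p2) \lor p5) \to \lnot (p5 \leftrightarrow p4)) \leftrightarrow ((p4 \leftrightarrow p3) \lor p1)).
  branch 1 (add \lnot \lnot p2):
    ○ open, literals {p2=true}.
  branch 2 (add ((((p5 \land \lnot p2) \lor p5) \to \lnot (p5 \leftrightarrow p4)) \leftrightarrow ((p4 \leftrightarrow p3) \lor p1))):
    ((((p5 \land \lnot p2) \lor p5) \to \lnot (p5 \leftrightarrow p4)) \leftrightarrow ((p4 \leftrightarrow p3) \lor p1)): β-rule — branch into (((p5 \land \lnot p2) \lor p5) \to \lnot (p5 \leftrightarrow p4)), ((p4 \leftrightarrow p3) \lor p1)  //  \lnot (((p5 \land \lnot p2) \lor p5) \to \lnot (p5 \leftrightarrow p4)), \lnot ((p4 \leftrightarrow p3) \lor p1).
      branch 2.1 (add (((p5 \land \lnot p2) \lor p5) \to \lnot (p5 \leftrightarrow p4)), ((p4 \leftrightarrow p3) \lor p1)):
        (((p5 \land \lnot p2) \lor p5) \to \lnot (p5 \leftrightarrow p4)): β-rule — branch into \lnot ((p5 \land \lnot p2) \lor p5)  //  \lnot (p5 \leftrightarrow p4).
          branch 2.1.1 (add \lnot ((p5 \land \lnot p2) \lor p5)):
            \lnot ((p5 \land \lnot p2) \lor p5): α-rule — add \lnot (p5 \land \lnot p2), \lnot p5.
            ((p4 \leftrightarrow p3) \lor p1): β-rule — branch into (p4 \leftrightarrow p3)  //  p1.
              branch 2.1.1.1 (add (p4 \leftrightarrow p3)):
                \lnot (p5 \land \lnot p2): β-rule — branch into \lnot p5  //  \lnot \lnot p2.
                  branch 2.1.1.1.1 (add \lnot p5):
                    (p4 \leftrightarrow p3): β-rule — branch into p4, p3  //  \lnot p4, \lnot p3.
                      branch 2.1.1.1.1.1 (add p4, p3):
                        ○ open, literals {p3=true, p4=true, p5=false}.
                      branch 2.1.1.1.1.2 (add \lnot p4, \lnot p3):
                        ○ open, literals {p3=false, p4=false, p5=false}.
                  branch 2.1.1.1.2 (add \lnot \lnot p2):
                    (p4 \leftrightarrow p3): β-rule — branch into p4, p3  //  \lnot p4, \lnot p3.
                      branch 2.1.1.1.2.1 (add p4, p3):
                        ○ open, literals {p2=true, p3=true, p4=true, p5=false}.
                      branch 2.1.1.1.2.2 (add \lnot p4, \lnot p3):
                        ○ open, literals {p2=true, p3=false, p4=false, p5=false}.
              branch 2.1.1.2 (add p1):
                \lnot (p5 \land \lnot p2): β-rule — branch into \lnot p5  //  \lnot \lnot p2.
                  branch 2.1.1.2.1 (add \lnot p5):
                    ○ open, literals {p1=true, p5=false}.
                  branch 2.1.1.2.2 (add \lnot \lnot p2):
                    ○ open, literals {p1=true, p2=true, p5=false}.
          branch 2.1.2 (add \lnot (p5 \leftrightarrow p4)):
            ((p4 \leftrightarrow p3) \lor p1): β-rule — branch into (p4 \leftrightarrow p3)  //  p1.
              branch 2.1.2.1 (add (p4 \leftrightarrow p3)):
                \lnot (p5 \leftrightarrow p4): β-rule — branch into p5, \lnot p4  //  \lnot p5, p4.
                  branch 2.1.2.1.1 (add p5, \lnot p4):
                    (p4 \leftrightarrow p3): β-rule — branch into p4, p3  //  \lnot p4, \lnot p3.
                      branch 2.1.2.1.1.1 (add p4, p3):
                        × closes — contains both p4 and \lnot p4.
                      branch 2.1.2.1.1.2 (add \lnot p4, \lnot p3):
                        ○ open, literals {p3=false, p4=false, p5=true}.
                  branch 2.1.2.1.2 (add \lnot p5, p4):
                    (p4 \leftrightarrow p3): β-rule — branch into p4, p3  //  \lnot p4, \lnot p3.
                      branch 2.1.2.1.2.1 (add p4, p3):
                        ○ open, literals {p3=true, p4=true, p5=false}.
                      branch 2.1.2.1.2.2 (add \lnot p4, \lnot p3):
                        × closes — contains both p4 and \lnot p4.
              branch 2.1.2.2 (add p1):
                \lnot (p5 \leftrightarrow p4): β-rule — branch into p5, \lnot p4  //  \lnot p5, p4.
                  branch 2.1.2.2.1 (add p5, \lnot p4):
                    ○ open, literals {p1=true, p4=false, p5=true}.
                  branch 2.1.2.2.2 (add \lnot p5, p4):
                    ○ open, literals {p1=true, p4=true, p5=false}.
      branch 2.2 (add \lnot (((p5 \land \lnot p2) \lor p5) \to \lnot (p5 \leftrightarrow p4)), \lnot ((p4 \leftrightarrow p3) \lor p1)):
        \lnot (((p5 \land \lnot p2) \lor p5) \to \lnot (p5 \leftrightarrow p4)): α-rule — add ((p5 \land \lnot p2) \lor p5), \lnot \lnot (p5 \leftrightarrow p4).
        \lnot ((p4 \leftrightarrow p3) \lor p1): α-rule — add \lnot (p4 \leftrightarrow p3), \lnot p1.
        ((p5 \land \lnot p2) \lor p5): β-rule — branch into (p5 \land \lnot p2)  //  p5.
          branch 2.2.1 (add (p5 \land \lnot p2)):
            (p5 \land \lnot p2): α-rule — add p5, \lnot p2.
            \lnot \lnot (p5 \leftrightarrow p4): β-rule — branch into p5, p4  //  \lnot p5, \lnot p4.
              branch 2.2.1.1 (add p5, p4):
                \lnot (p4 \leftrightarrow p3): β-rule — branch into p4, \lnot p3  //  \lnot p4, p3.
                  branch 2.2.1.1.1 (add p4, \lnot p3):
                    ○ open, literals {p1=false, p2=false, p3=false, p4=true, p5=true}.
                  branch 2.2.1.1.2 (add \lnot p4, p3):
                    × closes — contains both p4 and \lnot p4.
              branch 2.2.1.2 (add \lnot p5, \lnot p4):
                × closes — contains both p5 and \lnot p5.
          branch 2.2.2 (add p5):
            \lnot \lnot (p5 \leftrightarrow p4): β-rule — branch into p5, p4  //  \lnot p5, \lnot p4.
              branch 2.2.2.1 (add p5, p4):
                \lnot (p4 \leftrightarrow p3): β-rule — branch into p4, \lnot p3  //  \lnot p4, p3.
                  branch 2.2.2.1.1 (add p4, \lnot p3):
                    ○ open, literals {p1=false, p3=false, p4=true, p5=true}.
                  branch 2.2.2.1.2 (add \lnot p4, p3):
                    × closes — contains both p4 and \lnot p4.
              branch 2.2.2.2 (add \lnot p5, \lnot p4):
                × closes — contains both p5 and \lnot p5.
6 branches closed, 13 open.
An open branch gives a satisfying assignment: p2=true.

Satisfiable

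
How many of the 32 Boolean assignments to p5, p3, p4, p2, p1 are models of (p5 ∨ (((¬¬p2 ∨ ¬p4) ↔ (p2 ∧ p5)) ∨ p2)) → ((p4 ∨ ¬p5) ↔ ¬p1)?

Initial set: {T ((p5 ∨ (((¬¬p2 ∨ ¬p4) ↔ (p2 ∧ p5)) ∨ p2)) → ((p4 ∨ ¬p5) ↔ ¬p1))}.
T ((p5 ∨ (((¬¬p2 ∨ ¬p4) ↔ (p2 ∧ p5)) ∨ p2)) → ((p4 ∨ ¬p5) ↔ ¬p1)): β-rule — branch into F (p5 ∨ (((¬¬p2 ∨ ¬p4) ↔ (p2 ∧ p5)) ∨ p2))  //  T ((p4 ∨ ¬p5) ↔ ¬p1).
  branch 1 (add F (p5 ∨ (((¬¬p2 ∨ ¬p4) ↔ (p2 ∧ p5)) ∨ p2))):
    F (p5 ∨ (((¬¬p2 ∨ ¬p4) ↔ (p2 ∧ p5)) ∨ p2)): α-rule — add F p5, F (((¬¬p2 ∨ ¬p4) ↔ (p2 ∧ p5)) ∨ p2).
    F (((¬¬p2 ∨ ¬p4) ↔ (p2 ∧ p5)) ∨ p2): α-rule — add F ((¬¬p2 ∨ ¬p4) ↔ (p2 ∧ p5)), F p2.
    F ((¬¬p2 ∨ ¬p4) ↔ (p2 ∧ p5)): β-rule — branch into T (¬¬p2 ∨ ¬p4), F (p2 ∧ p5)  //  F (¬¬p2 ∨ ¬p4), T (p2 ∧ p5).
      branch 1.1 (add T (¬¬p2 ∨ ¬p4), F (p2 ∧ p5)):
        T (¬¬p2 ∨ ¬p4): β-rule — branch into T ¬¬p2  //  T ¬p4.
          branch 1.1.1 (add T ¬¬p2):
            T ¬¬p2: drop double negation, giving T p2.
            × closes — contains both p2 and ¬p2.
          branch 1.1.2 (add T ¬p4):
            F (p2 ∧ p5): β-rule — branch into F p2  //  F p5.
              branch 1.1.2.1 (add F p2):
                ○ open, literals {p2=0, p4=0, p5=0}.
              branch 1.1.2.2 (add F p5):
                ○ open, literals {p2=0, p4=0, p5=0}.
      branch 1.2 (add F (¬¬p2 ∨ ¬p4), T (p2 ∧ p5)):
        F (¬¬p2 ∨ ¬p4): α-rule — add F ¬¬p2, F ¬p4.
        T (p2 ∧ p5): α-rule — add T p2, T p5.
        × closes — contains both p2 and ¬p2.
  branch 2 (add T ((p4 ∨ ¬p5) ↔ ¬p1)):
    T ((p4 ∨ ¬p5) ↔ ¬p1): β-rule — branch into T (p4 ∨ ¬p5), T ¬p1  //  F (p4 ∨ ¬p5), F ¬p1.
      branch 2.1 (add T (p4 ∨ ¬p5), T ¬p1):
        T (p4 ∨ ¬p5): β-rule — branch into T p4  //  T ¬p5.
          branch 2.1.1 (add T p4):
            ○ open, literals {p1=0, p4=1}.
          branch 2.1.2 (add T ¬p5):
            ○ open, literals {p1=0, p5=0}.
      branch 2.2 (add F (p4 ∨ ¬p5), F ¬p1):
        F (p4 ∨ ¬p5): α-rule — add F p4, F ¬p5.
        ○ open, literals {p1=1, p4=0, p5=1}.
2 branches closed, 5 open.
Each open branch fixes some atoms; the unmentioned ones are free. Counting distinct full assignments: branch {p2=0, p4=0, p5=0} (p3, p1) contributes 4 new; branch {p2=0, p4=0, p5=0} (p3, p1) contributes 0 new; branch {p1=0, p4=1} (p5, p3, p2) contributes 8 new; branch {p1=0, p5=0} (p3, p4, p2) contributes 2 new; branch {p1=1, p4=0, p5=1} (p3, p2) contributes 4 new. Total: 18.

18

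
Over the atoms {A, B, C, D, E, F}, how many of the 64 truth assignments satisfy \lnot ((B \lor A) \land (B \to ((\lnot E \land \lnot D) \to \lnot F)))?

Initial set: {\lnot ((B \lor A) \land (B \to ((\lnot E \land \lnot D) \to \lnot F)))}.
\lnot ((B \lor A) \land (B \to ((\lnot E \land \lnot D) \to \lnot F))): β-rule — branch into \lnot (B \lor A)  //  \lnot (B \to ((\lnot E \land \lnot D) \to \lnot F)).
  branch 1 (add \lnot (B \lor A)):
    \lnot (B \lor A): α-rule — add \lnot B, \lnot A.
    ○ open, literals {A=0, B=0}.
  branch 2 (add \lnot (B \to ((\lnot E \land \lnot D) \to \lnot F))):
    \lnot (B \to ((\lnot E \land \lnot D) \to \lnot F)): α-rule — add B, \lnot ((\lnot E \land \lnot D) \to \lnot F).
    \lnot ((\lnot E \land \lnot D) \to \lnot F): α-rule — add (\lnot E \land \lnot D), \lnot \lnot F.
    (\lnot E \land \lnot D): α-rule — add \lnot E, \lnot D.
    ○ open, literals {B=1, D=0, E=0, F=1}.
0 branches closed, 2 open.
Each open branch fixes some atoms; the unmentioned ones are free. Counting distinct full assignments: branch {A=0, B=0} (C, D, E, F) contributes 16 new; branch {B=1, D=0, E=0, F=1} (A, C) contributes 4 new. Total: 20.

20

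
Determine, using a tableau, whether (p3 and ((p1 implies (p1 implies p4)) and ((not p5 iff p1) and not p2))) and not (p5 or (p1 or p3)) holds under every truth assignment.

Not valid

Assume the negation and expand:
Initial set: {not ((p3 and ((p1 implies (p1 implies p4)) and ((not p5 iff p1) and not p2))) and not (p5 or (p1 or p3)))}.
not ((p3 and ((p1 implies (p1 implies p4)) and ((not p5 iff p1) and not p2))) and not (p5 or (p1 or p3))): β-rule — branch into not (p3 and ((p1 implies (p1 implies p4)) and ((not p5 iff p1) and not p2)))  //  not not (p5 or (p1 or p3)).
  branch 1 (add not (p3 and ((p1 implies (p1 implies p4)) and ((not p5 iff p1) and not p2)))):
    not (p3 and ((p1 implies (p1 implies p4)) and ((not p5 iff p1) and not p2))): β-rule — branch into not p3  //  not ((p1 implies (p1 implies p4)) and ((not p5 iff p1) and not p2)).
      branch 1.1 (add not p3):
        ○ open, literals {p3=F}.
      branch 1.2 (add not ((p1 implies (p1 implies p4)) and ((not p5 iff p1) and not p2))):
        not ((p1 implies (p1 implies p4)) and ((not p5 iff p1) and not p2)): β-rule — branch into not (p1 implies (p1 implies p4))  //  not ((not p5 iff p1) and not p2).
          branch 1.2.1 (add not (p1 implies (p1 implies p4))):
            not (p1 implies (p1 implies p4)): α-rule — add p1, not (p1 implies p4).
            not (p1 implies p4): α-rule — add p1, not p4.
            ○ open, literals {p1=T, p4=F}.
          branch 1.2.2 (add not ((not p5 iff p1) and not p2)):
            not ((not p5 iff p1) and not p2): β-rule — branch into not (not p5 iff p1)  //  not not p2.
              branch 1.2.2.1 (add not (not p5 iff p1)):
                not (not p5 iff p1): β-rule — branch into not p5, not p1  //  not not p5, p1.
                  branch 1.2.2.1.1 (add not p5, not p1):
                    ○ open, literals {p1=F, p5=F}.
                  branch 1.2.2.1.2 (add not not p5, p1):
                    ○ open, literals {p1=T, p5=T}.
              branch 1.2.2.2 (add not not p2):
                ○ open, literals {p2=T}.
  branch 2 (add not not (p5 or (p1 or p3))):
    not not (p5 or (p1 or p3)): β-rule — branch into p5  //  (p1 or p3).
      branch 2.1 (add p5):
        ○ open, literals {p5=T}.
      branch 2.2 (add (p1 or p3)):
        (p1 or p3): β-rule — branch into p1  //  p3.
          branch 2.2.1 (add p1):
            ○ open, literals {p1=T}.
          branch 2.2.2 (add p3):
            ○ open, literals {p3=T}.
0 branches closed, 8 open.
An open branch gives a countermodel: p3=F (unmentioned atoms arbitrary); under it the original formula is false.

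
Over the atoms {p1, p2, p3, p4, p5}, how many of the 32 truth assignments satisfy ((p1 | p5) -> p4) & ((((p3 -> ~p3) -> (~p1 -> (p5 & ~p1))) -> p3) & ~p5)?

Initial set: {(((p1 | p5) -> p4) & ((((p3 -> ~p3) -> (~p1 -> (p5 & ~p1))) -> p3) & ~p5))}.
(((p1 | p5) -> p4) & ((((p3 -> ~p3) -> (~p1 -> (p5 & ~p1))) -> p3) & ~p5)): α-rule — add ((p1 | p5) -> p4), ((((p3 -> ~p3) -> (~p1 -> (p5 & ~p1))) -> p3) & ~p5).
((((p3 -> ~p3) -> (~p1 -> (p5 & ~p1))) -> p3) & ~p5): α-rule — add (((p3 -> ~p3) -> (~p1 -> (p5 & ~p1))) -> p3), ~p5.
((p1 | p5) -> p4): β-rule — branch into ~(p1 | p5)  //  p4.
  branch 1 (add ~(p1 | p5)):
    ~(p1 | p5): α-rule — add ~p1, ~p5.
    (((p3 -> ~p3) -> (~p1 -> (p5 & ~p1))) -> p3): β-rule — branch into ~((p3 -> ~p3) -> (~p1 -> (p5 & ~p1)))  //  p3.
      branch 1.1 (add ~((p3 -> ~p3) -> (~p1 -> (p5 & ~p1)))):
        ~((p3 -> ~p3) -> (~p1 -> (p5 & ~p1))): α-rule — add (p3 -> ~p3), ~(~p1 -> (p5 & ~p1)).
        ~(~p1 -> (p5 & ~p1)): α-rule — add ~p1, ~(p5 & ~p1).
        (p3 -> ~p3): β-rule — branch into ~p3  //  ~p3.
          branch 1.1.1 (add ~p3):
            ~(p5 & ~p1): β-rule — branch into ~p5  //  ~~p1.
              branch 1.1.1.1 (add ~p5):
                ○ open, literals {p1=false, p3=false, p5=false}.
              branch 1.1.1.2 (add ~~p1):
                × closes — contains both p1 and ~p1.
          branch 1.1.2 (add ~p3):
            ~(p5 & ~p1): β-rule — branch into ~p5  //  ~~p1.
              branch 1.1.2.1 (add ~p5):
                ○ open, literals {p1=false, p3=false, p5=false}.
              branch 1.1.2.2 (add ~~p1):
                × closes — contains both p1 and ~p1.
      branch 1.2 (add p3):
        ○ open, literals {p1=false, p3=true, p5=false}.
  branch 2 (add p4):
    (((p3 -> ~p3) -> (~p1 -> (p5 & ~p1))) -> p3): β-rule — branch into ~((p3 -> ~p3) -> (~p1 -> (p5 & ~p1)))  //  p3.
      branch 2.1 (add ~((p3 -> ~p3) -> (~p1 -> (p5 & ~p1)))):
        ~((p3 -> ~p3) -> (~p1 -> (p5 & ~p1))): α-rule — add (p3 -> ~p3), ~(~p1 -> (p5 & ~p1)).
        ~(~p1 -> (p5 & ~p1)): α-rule — add ~p1, ~(p5 & ~p1).
        (p3 -> ~p3): β-rule — branch into ~p3  //  ~p3.
          branch 2.1.1 (add ~p3):
            ~(p5 & ~p1): β-rule — branch into ~p5  //  ~~p1.
              branch 2.1.1.1 (add ~p5):
                ○ open, literals {p1=false, p3=false, p4=true, p5=false}.
              branch 2.1.1.2 (add ~~p1):
                × closes — contains both p1 and ~p1.
          branch 2.1.2 (add ~p3):
            ~(p5 & ~p1): β-rule — branch into ~p5  //  ~~p1.
              branch 2.1.2.1 (add ~p5):
                ○ open, literals {p1=false, p3=false, p4=true, p5=false}.
              branch 2.1.2.2 (add ~~p1):
                × closes — contains both p1 and ~p1.
      branch 2.2 (add p3):
        ○ open, literals {p3=true, p4=true, p5=false}.
4 branches closed, 6 open.
Each open branch fixes some atoms; the unmentioned ones are free. Counting distinct full assignments: branch {p1=false, p3=false, p5=false} (p2, p4) contributes 4 new; branch {p1=false, p3=false, p5=false} (p2, p4) contributes 0 new; branch {p1=false, p3=true, p5=false} (p2, p4) contributes 4 new; branch {p1=false, p3=false, p4=true, p5=false} (p2) contributes 0 new; branch {p1=false, p3=false, p4=true, p5=false} (p2) contributes 0 new; branch {p3=true, p4=true, p5=false} (p1, p2) contributes 2 new. Total: 10.

10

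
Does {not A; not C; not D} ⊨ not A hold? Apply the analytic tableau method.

Yes

Initial set: {not A; not C; not D; not not A}.
× closes — contains both A and not A.
All 1 branch closes.
Every branch closed, so the premises entail the conclusion.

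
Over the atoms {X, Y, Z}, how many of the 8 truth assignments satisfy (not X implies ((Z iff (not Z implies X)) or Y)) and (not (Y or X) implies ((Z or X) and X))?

Initial set: {((not X implies ((Z iff (not Z implies X)) or Y)) and (not (Y or X) implies ((Z or X) and X)))}.
((not X implies ((Z iff (not Z implies X)) or Y)) and (not (Y or X) implies ((Z or X) and X))): α-rule — add (not X implies ((Z iff (not Z implies X)) or Y)), (not (Y or X) implies ((Z or X) and X)).
(not X implies ((Z iff (not Z implies X)) or Y)): β-rule — branch into not not X  //  ((Z iff (not Z implies X)) or Y).
  branch 1 (add not not X):
    (not (Y or X) implies ((Z or X) and X)): β-rule — branch into not not (Y or X)  //  ((Z or X) and X).
      branch 1.1 (add not not (Y or X)):
        not not (Y or X): β-rule — branch into Y  //  X.
          branch 1.1.1 (add Y):
            ○ open, literals {X=1, Y=1}.
          branch 1.1.2 (add X):
            ○ open, literals {X=1}.
      branch 1.2 (add ((Z or X) and X)):
        ((Z or X) and X): α-rule — add (Z or X), X.
        (Z or X): β-rule — branch into Z  //  X.
          branch 1.2.1 (add Z):
            ○ open, literals {X=1, Z=1}.
          branch 1.2.2 (add X):
            ○ open, literals {X=1}.
  branch 2 (add ((Z iff (not Z implies X)) or Y)):
    (not (Y or X) implies ((Z or X) and X)): β-rule — branch into not not (Y or X)  //  ((Z or X) and X).
      branch 2.1 (add not not (Y or X)):
        ((Z iff (not Z implies X)) or Y): β-rule — branch into (Z iff (not Z implies X))  //  Y.
          branch 2.1.1 (add (Z iff (not Z implies X))):
            not not (Y or X): β-rule — branch into Y  //  X.
              branch 2.1.1.1 (add Y):
                (Z iff (not Z implies X)): β-rule — branch into Z, (not Z implies X)  //  not Z, not (not Z implies X).
                  branch 2.1.1.1.1 (add Z, (not Z implies X)):
                    (not Z implies X): β-rule — branch into not not Z  //  X.
                      branch 2.1.1.1.1.1 (add not not Z):
                        ○ open, literals {Y=1, Z=1}.
                      branch 2.1.1.1.1.2 (add X):
                        ○ open, literals {X=1, Y=1, Z=1}.
                  branch 2.1.1.1.2 (add not Z, not (not Z implies X)):
                    not (not Z implies X): α-rule — add not Z, not X.
                    ○ open, literals {X=0, Y=1, Z=0}.
              branch 2.1.1.2 (add X):
                (Z iff (not Z implies X)): β-rule — branch into Z, (not Z implies X)  //  not Z, not (not Z implies X).
                  branch 2.1.1.2.1 (add Z, (not Z implies X)):
                    (not Z implies X): β-rule — branch into not not Z  //  X.
                      branch 2.1.1.2.1.1 (add not not Z):
                        ○ open, literals {X=1, Z=1}.
                      branch 2.1.1.2.1.2 (add X):
                        ○ open, literals {X=1, Z=1}.
                  branch 2.1.1.2.2 (add not Z, not (not Z implies X)):
                    not (not Z implies X): α-rule — add not Z, not X.
                    × closes — contains both X and not X.
          branch 2.1.2 (add Y):
            not not (Y or X): β-rule — branch into Y  //  X.
              branch 2.1.2.1 (add Y):
                ○ open, literals {Y=1}.
              branch 2.1.2.2 (add X):
                ○ open, literals {X=1, Y=1}.
      branch 2.2 (add ((Z or X) and X)):
        ((Z or X) and X): α-rule — add (Z or X), X.
        ((Z iff (not Z implies X)) or Y): β-rule — branch into (Z iff (not Z implies X))  //  Y.
          branch 2.2.1 (add (Z iff (not Z implies X))):
            (Z or X): β-rule — branch into Z  //  X.
              branch 2.2.1.1 (add Z):
                (Z iff (not Z implies X)): β-rule — branch into Z, (not Z implies X)  //  not Z, not (not Z implies X).
                  branch 2.2.1.1.1 (add Z, (not Z implies X)):
                    (not Z implies X): β-rule — branch into not not Z  //  X.
                      branch 2.2.1.1.1.1 (add not not Z):
                        ○ open, literals {X=1, Z=1}.
                      branch 2.2.1.1.1.2 (add X):
                        ○ open, literals {X=1, Z=1}.
                  branch 2.2.1.1.2 (add not Z, not (not Z implies X)):
                    × closes — contains both Z and not Z.
              branch 2.2.1.2 (add X):
                (Z iff (not Z implies X)): β-rule — branch into Z, (not Z implies X)  //  not Z, not (not Z implies X).
                  branch 2.2.1.2.1 (add Z, (not Z implies X)):
                    (not Z implies X): β-rule — branch into not not Z  //  X.
                      branch 2.2.1.2.1.1 (add not not Z):
                        ○ open, literals {X=1, Z=1}.
                      branch 2.2.1.2.1.2 (add X):
                        ○ open, literals {X=1, Z=1}.
                  branch 2.2.1.2.2 (add not Z, not (not Z implies X)):
                    not (not Z implies X): α-rule — add not Z, not X.
                    × closes — contains both X and not X.
          branch 2.2.2 (add Y):
            (Z or X): β-rule — branch into Z  //  X.
              branch 2.2.2.1 (add Z):
                ○ open, literals {X=1, Y=1, Z=1}.
              branch 2.2.2.2 (add X):
                ○ open, literals {X=1, Y=1}.
3 branches closed, 17 open.
Each open branch fixes some atoms; the unmentioned ones are free. Counting distinct full assignments: branch {X=1, Y=1} (Z) contributes 2 new; branch {X=1} (Y, Z) contributes 2 new; branch {X=1, Z=1} (Y) contributes 0 new; branch {X=1} (Y, Z) contributes 0 new; branch {Y=1, Z=1} (X) contributes 1 new; branch {X=1, Y=1, Z=1} (none free) contributes 0 new; branch {X=0, Y=1, Z=0} (none free) contributes 1 new; branch {X=1, Z=1} (Y) contributes 0 new; branch {X=1, Z=1} (Y) contributes 0 new; branch {Y=1} (X, Z) contributes 0 new; branch {X=1, Y=1} (Z) contributes 0 new; branch {X=1, Z=1} (Y) contributes 0 new; branch {X=1, Z=1} (Y) contributes 0 new; branch {X=1, Z=1} (Y) contributes 0 new; branch {X=1, Z=1} (Y) contributes 0 new; branch {X=1, Y=1, Z=1} (none free) contributes 0 new; branch {X=1, Y=1} (Z) contributes 0 new. Total: 6.

6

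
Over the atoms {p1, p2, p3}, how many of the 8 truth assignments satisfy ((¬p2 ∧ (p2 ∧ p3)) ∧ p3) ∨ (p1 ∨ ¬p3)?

Initial set: {(((¬p2 ∧ (p2 ∧ p3)) ∧ p3) ∨ (p1 ∨ ¬p3))}.
(((¬p2 ∧ (p2 ∧ p3)) ∧ p3) ∨ (p1 ∨ ¬p3)): β-rule — branch into ((¬p2 ∧ (p2 ∧ p3)) ∧ p3)  //  (p1 ∨ ¬p3).
  branch 1 (add ((¬p2 ∧ (p2 ∧ p3)) ∧ p3)):
    ((¬p2 ∧ (p2 ∧ p3)) ∧ p3): α-rule — add (¬p2 ∧ (p2 ∧ p3)), p3.
    (¬p2 ∧ (p2 ∧ p3)): α-rule — add ¬p2, (p2 ∧ p3).
    (p2 ∧ p3): α-rule — add p2, p3.
    × closes — contains both p2 and ¬p2.
  branch 2 (add (p1 ∨ ¬p3)):
    (p1 ∨ ¬p3): β-rule — branch into p1  //  ¬p3.
      branch 2.1 (add p1):
        ○ open, literals {p1=true}.
      branch 2.2 (add ¬p3):
        ○ open, literals {p3=false}.
1 branch closed, 2 open.
Each open branch fixes some atoms; the unmentioned ones are free. Counting distinct full assignments: branch {p1=true} (p2, p3) contributes 4 new; branch {p3=false} (p1, p2) contributes 2 new. Total: 6.

6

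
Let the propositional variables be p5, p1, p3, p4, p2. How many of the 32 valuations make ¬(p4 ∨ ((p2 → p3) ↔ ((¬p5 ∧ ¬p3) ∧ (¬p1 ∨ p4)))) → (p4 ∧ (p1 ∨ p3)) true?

20

Initial set: {(¬(p4 ∨ ((p2 → p3) ↔ ((¬p5 ∧ ¬p3) ∧ (¬p1 ∨ p4)))) → (p4 ∧ (p1 ∨ p3)))}.
(¬(p4 ∨ ((p2 → p3) ↔ ((¬p5 ∧ ¬p3) ∧ (¬p1 ∨ p4)))) → (p4 ∧ (p1 ∨ p3))): β-rule — branch into ¬¬(p4 ∨ ((p2 → p3) ↔ ((¬p5 ∧ ¬p3) ∧ (¬p1 ∨ p4))))  //  (p4 ∧ (p1 ∨ p3)).
  branch 1 (add ¬¬(p4 ∨ ((p2 → p3) ↔ ((¬p5 ∧ ¬p3) ∧ (¬p1 ∨ p4))))):
    ¬¬(p4 ∨ ((p2 → p3) ↔ ((¬p5 ∧ ¬p3) ∧ (¬p1 ∨ p4)))): β-rule — branch into p4  //  ((p2 → p3) ↔ ((¬p5 ∧ ¬p3) ∧ (¬p1 ∨ p4))).
      branch 1.1 (add p4):
        ○ open, literals {p4=1}.
      branch 1.2 (add ((p2 → p3) ↔ ((¬p5 ∧ ¬p3) ∧ (¬p1 ∨ p4)))):
        ((p2 → p3) ↔ ((¬p5 ∧ ¬p3) ∧ (¬p1 ∨ p4))): β-rule — branch into (p2 → p3), ((¬p5 ∧ ¬p3) ∧ (¬p1 ∨ p4))  //  ¬(p2 → p3), ¬((¬p5 ∧ ¬p3) ∧ (¬p1 ∨ p4)).
          branch 1.2.1 (add (p2 → p3), ((¬p5 ∧ ¬p3) ∧ (¬p1 ∨ p4))):
            ((¬p5 ∧ ¬p3) ∧ (¬p1 ∨ p4)): α-rule — add (¬p5 ∧ ¬p3), (¬p1 ∨ p4).
            (¬p5 ∧ ¬p3): α-rule — add ¬p5, ¬p3.
            (p2 → p3): β-rule — branch into ¬p2  //  p3.
              branch 1.2.1.1 (add ¬p2):
                (¬p1 ∨ p4): β-rule — branch into ¬p1  //  p4.
                  branch 1.2.1.1.1 (add ¬p1):
                    ○ open, literals {p1=0, p2=0, p3=0, p5=0}.
                  branch 1.2.1.1.2 (add p4):
                    ○ open, literals {p2=0, p3=0, p4=1, p5=0}.
              branch 1.2.1.2 (add p3):
                × closes — contains both p3 and ¬p3.
          branch 1.2.2 (add ¬(p2 → p3), ¬((¬p5 ∧ ¬p3) ∧ (¬p1 ∨ p4))):
            ¬(p2 → p3): α-rule — add p2, ¬p3.
            ¬((¬p5 ∧ ¬p3) ∧ (¬p1 ∨ p4)): β-rule — branch into ¬(¬p5 ∧ ¬p3)  //  ¬(¬p1 ∨ p4).
              branch 1.2.2.1 (add ¬(¬p5 ∧ ¬p3)):
                ¬(¬p5 ∧ ¬p3): β-rule — branch into ¬¬p5  //  ¬¬p3.
                  branch 1.2.2.1.1 (add ¬¬p5):
                    ○ open, literals {p2=1, p3=0, p5=1}.
                  branch 1.2.2.1.2 (add ¬¬p3):
                    × closes — contains both p3 and ¬p3.
              branch 1.2.2.2 (add ¬(¬p1 ∨ p4)):
                ¬(¬p1 ∨ p4): α-rule — add ¬¬p1, ¬p4.
                ○ open, literals {p1=1, p2=1, p3=0, p4=0}.
  branch 2 (add (p4 ∧ (p1 ∨ p3))):
    (p4 ∧ (p1 ∨ p3)): α-rule — add p4, (p1 ∨ p3).
    (p1 ∨ p3): β-rule — branch into p1  //  p3.
      branch 2.1 (add p1):
        ○ open, literals {p1=1, p4=1}.
      branch 2.2 (add p3):
        ○ open, literals {p3=1, p4=1}.
2 branches closed, 7 open.
Each open branch fixes some atoms; the unmentioned ones are free. Counting distinct full assignments: branch {p4=1} (p5, p1, p3, p2) contributes 16 new; branch {p1=0, p2=0, p3=0, p5=0} (p4) contributes 1 new; branch {p2=0, p3=0, p4=1, p5=0} (p1) contributes 0 new; branch {p2=1, p3=0, p5=1} (p1, p4) contributes 2 new; branch {p1=1, p2=1, p3=0, p4=0} (p5) contributes 1 new; branch {p1=1, p4=1} (p5, p3, p2) contributes 0 new; branch {p3=1, p4=1} (p5, p1, p2) contributes 0 new. Total: 20.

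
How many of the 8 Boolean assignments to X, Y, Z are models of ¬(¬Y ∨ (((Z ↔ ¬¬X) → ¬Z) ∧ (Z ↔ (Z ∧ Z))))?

1

Initial set: {¬(¬Y ∨ (((Z ↔ ¬¬X) → ¬Z) ∧ (Z ↔ (Z ∧ Z))))}.
¬(¬Y ∨ (((Z ↔ ¬¬X) → ¬Z) ∧ (Z ↔ (Z ∧ Z)))): α-rule — add ¬¬Y, ¬(((Z ↔ ¬¬X) → ¬Z) ∧ (Z ↔ (Z ∧ Z))).
¬(((Z ↔ ¬¬X) → ¬Z) ∧ (Z ↔ (Z ∧ Z))): β-rule — branch into ¬((Z ↔ ¬¬X) → ¬Z)  //  ¬(Z ↔ (Z ∧ Z)).
  branch 1 (add ¬((Z ↔ ¬¬X) → ¬Z)):
    ¬((Z ↔ ¬¬X) → ¬Z): α-rule — add (Z ↔ ¬¬X), ¬¬Z.
    (Z ↔ ¬¬X): β-rule — branch into Z, ¬¬X  //  ¬Z, ¬¬¬X.
      branch 1.1 (add Z, ¬¬X):
        ¬¬X: drop double negation, giving X.
        ○ open, literals {X=T, Y=T, Z=T}.
      branch 1.2 (add ¬Z, ¬¬¬X):
        × closes — contains both Z and ¬Z.
  branch 2 (add ¬(Z ↔ (Z ∧ Z))):
    ¬(Z ↔ (Z ∧ Z)): β-rule — branch into Z, ¬(Z ∧ Z)  //  ¬Z, (Z ∧ Z).
      branch 2.1 (add Z, ¬(Z ∧ Z)):
        ¬(Z ∧ Z): β-rule — branch into ¬Z  //  ¬Z.
          branch 2.1.1 (add ¬Z):
            × closes — contains both Z and ¬Z.
          branch 2.1.2 (add ¬Z):
            × closes — contains both Z and ¬Z.
      branch 2.2 (add ¬Z, (Z ∧ Z)):
        (Z ∧ Z): α-rule — add Z, Z.
        × closes — contains both Z and ¬Z.
4 branches closed, 1 open.
Each open branch fixes some atoms; the unmentioned ones are free. Counting distinct full assignments: branch {X=T, Y=T, Z=T} (none free) contributes 1 new. Total: 1.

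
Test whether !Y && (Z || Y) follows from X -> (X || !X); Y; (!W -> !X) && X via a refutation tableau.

No

Initial set: {(X -> (X || !X)); Y; ((!W -> !X) && X); !(!Y && (Z || Y))}.
((!W -> !X) && X): α-rule — add (!W -> !X), X.
(X -> (X || !X)): β-rule — branch into !X  //  (X || !X).
  branch 1 (add !X):
    × closes — contains both X and !X.
  branch 2 (add (X || !X)):
    !(!Y && (Z || Y)): β-rule — branch into !!Y  //  !(Z || Y).
      branch 2.1 (add !!Y):
        (!W -> !X): β-rule — branch into !!W  //  !X.
          branch 2.1.1 (add !!W):
            (X || !X): β-rule — branch into X  //  !X.
              branch 2.1.1.1 (add X):
                ○ open, literals {W=T, X=T, Y=T}.
              branch 2.1.1.2 (add !X):
                × closes — contains both X and !X.
          branch 2.1.2 (add !X):
            × closes — contains both X and !X.
      branch 2.2 (add !(Z || Y)):
        !(Z || Y): α-rule — add !Z, !Y.
        × closes — contains both Y and !Y.
4 branches closed, 1 open.
An open branch gives a countermodel: W=T, X=T, Y=T (unmentioned atoms arbitrary); the premises hold there but the conclusion fails.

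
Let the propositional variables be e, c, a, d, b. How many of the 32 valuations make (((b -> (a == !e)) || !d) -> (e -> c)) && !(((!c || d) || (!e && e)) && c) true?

Initial set: {((((b -> (a == !e)) || !d) -> (e -> c)) && !(((!c || d) || (!e && e)) && c))}.
((((b -> (a == !e)) || !d) -> (e -> c)) && !(((!c || d) || (!e && e)) && c)): α-rule — add (((b -> (a == !e)) || !d) -> (e -> c)), !(((!c || d) || (!e && e)) && c).
(((b -> (a == !e)) || !d) -> (e -> c)): β-rule — branch into !((b -> (a == !e)) || !d)  //  (e -> c).
  branch 1 (add !((b -> (a == !e)) || !d)):
    !((b -> (a == !e)) || !d): α-rule — add !(b -> (a == !e)), !!d.
    !(b -> (a == !e)): α-rule — add b, !(a == !e).
    !(((!c || d) || (!e && e)) && c): β-rule — branch into !((!c || d) || (!e && e))  //  !c.
      branch 1.1 (add !((!c || d) || (!e && e))):
        !((!c || d) || (!e && e)): α-rule — add !(!c || d), !(!e && e).
        !(!c || d): α-rule — add !!c, !d.
        × closes — contains both d and !d.
      branch 1.2 (add !c):
        !(a == !e): β-rule — branch into a, !!e  //  !a, !e.
          branch 1.2.1 (add a, !!e):
            ○ open, literals {a=true, b=true, c=false, d=true, e=true}.
          branch 1.2.2 (add !a, !e):
            ○ open, literals {a=false, b=true, c=false, d=true, e=false}.
  branch 2 (add (e -> c)):
    !(((!c || d) || (!e && e)) && c): β-rule — branch into !((!c || d) || (!e && e))  //  !c.
      branch 2.1 (add !((!c || d) || (!e && e))):
        !((!c || d) || (!e && e)): α-rule — add !(!c || d), !(!e && e).
        !(!c || d): α-rule — add !!c, !d.
        (e -> c): β-rule — branch into !e  //  c.
          branch 2.1.1 (add !e):
            !(!e && e): β-rule — branch into !!e  //  !e.
              branch 2.1.1.1 (add !!e):
                × closes — contains both e and !e.
              branch 2.1.1.2 (add !e):
                ○ open, literals {c=true, d=false, e=false}.
          branch 2.1.2 (add c):
            !(!e && e): β-rule — branch into !!e  //  !e.
              branch 2.1.2.1 (add !!e):
                ○ open, literals {c=true, d=false, e=true}.
              branch 2.1.2.2 (add !e):
                ○ open, literals {c=true, d=false, e=false}.
      branch 2.2 (add !c):
        (e -> c): β-rule — branch into !e  //  c.
          branch 2.2.1 (add !e):
            ○ open, literals {c=false, e=false}.
          branch 2.2.2 (add c):
            × closes — contains both c and !c.
3 branches closed, 6 open.
Each open branch fixes some atoms; the unmentioned ones are free. Counting distinct full assignments: branch {a=true, b=true, c=false, d=true, e=true} (none free) contributes 1 new; branch {a=false, b=true, c=false, d=true, e=false} (none free) contributes 1 new; branch {c=true, d=false, e=false} (a, b) contributes 4 new; branch {c=true, d=false, e=true} (a, b) contributes 4 new; branch {c=true, d=false, e=false} (a, b) contributes 0 new; branch {c=false, e=false} (a, d, b) contributes 7 new. Total: 17.

17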